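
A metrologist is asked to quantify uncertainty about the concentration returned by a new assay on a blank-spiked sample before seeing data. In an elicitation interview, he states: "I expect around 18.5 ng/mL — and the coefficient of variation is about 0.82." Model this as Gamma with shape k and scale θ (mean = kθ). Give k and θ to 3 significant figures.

k ≈ 1.49, θ ≈ 12.4

For Gamma(k, scale θ): mean = kθ, variance = kθ², so CV = 1/√k.
CV = 0.82, hence k = 1/CV² = 1.49.
Then θ = mean/k = 18.5/1.49 = 12.4.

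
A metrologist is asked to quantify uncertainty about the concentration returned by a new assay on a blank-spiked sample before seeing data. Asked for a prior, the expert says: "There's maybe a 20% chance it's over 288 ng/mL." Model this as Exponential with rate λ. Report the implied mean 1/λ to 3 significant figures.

P(T > 288.0) = e^(−λ·288.0) = 0.2, so λ = −ln(0.2)/288.0 = 0.00559.
Mean = 1/λ = 179 ng/mL.

mean ≈ 179 ng/mL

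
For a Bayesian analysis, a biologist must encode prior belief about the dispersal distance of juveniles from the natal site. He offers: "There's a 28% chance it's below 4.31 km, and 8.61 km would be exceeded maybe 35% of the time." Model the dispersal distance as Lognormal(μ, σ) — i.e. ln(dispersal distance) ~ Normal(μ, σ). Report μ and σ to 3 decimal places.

μ ≈ 1.878, σ ≈ 0.715

If T ~ Lognormal(μ,σ) then ln T ~ Normal(μ,σ), so the p-quantile of ln T is μ + z_p·σ.
ln(4.31) = 1.461 and ln(8.61) = 2.153; z_{0.28} = -0.5828, z_{0.65} = 0.3853.
σ = (2.153 − 1.461)/(0.3853 − (-0.5828)) = 0.715.
μ = 1.461 − (-0.5828)·0.715 = 1.878.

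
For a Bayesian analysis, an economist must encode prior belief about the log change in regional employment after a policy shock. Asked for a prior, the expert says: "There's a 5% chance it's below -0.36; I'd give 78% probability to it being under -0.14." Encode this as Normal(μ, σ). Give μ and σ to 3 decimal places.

For Normal(μ,σ), the p-quantile is μ + z_p·σ. Here z_{0.05} = -1.645, z_{0.78} = 0.7722.
So -0.36 = μ − 1.645σ and -0.14 = μ + 0.7722σ.
Subtracting: σ = (-0.14 − -0.36)/(0.7722 − (-1.645)) = 0.091.
Then μ = -0.36 − (-1.645)·0.091 = -0.210.

μ = -0.210, σ = 0.091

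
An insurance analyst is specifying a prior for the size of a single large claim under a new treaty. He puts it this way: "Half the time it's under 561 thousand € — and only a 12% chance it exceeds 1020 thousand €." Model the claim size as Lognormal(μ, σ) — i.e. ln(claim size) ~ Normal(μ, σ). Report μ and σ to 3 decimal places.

μ ≈ 6.330, σ ≈ 0.509

If T ~ Lognormal(μ,σ) then ln T ~ Normal(μ,σ), so the p-quantile of ln T is μ + z_p·σ.
ln(561) = 6.33 and ln(1020) = 6.928; z_{0.5} = 0, z_{0.88} = 1.175.
σ = (6.928 − 6.33)/(1.175 − (0)) = 0.509.
μ = 6.33 − (0)·0.509 = 6.330.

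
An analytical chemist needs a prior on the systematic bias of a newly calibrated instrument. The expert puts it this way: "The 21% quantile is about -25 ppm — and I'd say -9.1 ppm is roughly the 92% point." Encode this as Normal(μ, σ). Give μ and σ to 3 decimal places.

The p-quantile of Normal(μ,σ) is μ + z_p·σ, with z_{0.21} = -0.8064 and z_{0.92} = 1.405.
Eliminate σ: μ = (z₂·x₁ − z₁·x₂)/(z₂ − z₁) = (1.405·-25 − (-0.8064)·-9.1)/2.211 = -19.202.
Then σ = (x₂ − x₁)/(z₂ − z₁) = (-9.1 − -25)/2.211 = 7.190.

μ = -19.202, σ = 7.190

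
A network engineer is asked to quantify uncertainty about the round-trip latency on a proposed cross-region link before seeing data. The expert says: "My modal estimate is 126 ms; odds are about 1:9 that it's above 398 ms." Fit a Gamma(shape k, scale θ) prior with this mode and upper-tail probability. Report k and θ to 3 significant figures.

Gamma(k,θ) with k>1 has mode (k−1)θ, so θ = 126/(k−1).
Need P(X < 398) = 0.9 with θ tied to k this way. Start at k = 2, θ = 126: P(X<398) ≈ 0.823.
Too low — raise k to concentrate. Iterating converges to k ≈ 2.43.
Then θ = 126/(2.43−1) ≈ 88.1.

k ≈ 2.43, θ ≈ 88.1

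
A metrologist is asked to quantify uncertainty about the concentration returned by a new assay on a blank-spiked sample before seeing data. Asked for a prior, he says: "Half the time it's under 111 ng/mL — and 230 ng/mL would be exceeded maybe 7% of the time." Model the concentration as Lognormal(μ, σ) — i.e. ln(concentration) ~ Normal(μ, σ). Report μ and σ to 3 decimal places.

μ ≈ 4.710, σ ≈ 0.494

If T ~ Lognormal(μ,σ) then ln T ~ Normal(μ,σ), so the p-quantile of ln T is μ + z_p·σ.
ln(111) = 4.71 and ln(230) = 5.438; z_{0.5} = 0, z_{0.93} = 1.476.
σ = (5.438 − 4.71)/(1.476 − (0)) = 0.494.
μ = 4.71 − (0)·0.494 = 4.710.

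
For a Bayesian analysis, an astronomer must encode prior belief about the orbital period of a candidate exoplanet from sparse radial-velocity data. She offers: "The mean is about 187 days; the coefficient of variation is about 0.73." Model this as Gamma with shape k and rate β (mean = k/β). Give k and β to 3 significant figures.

k ≈ 1.88, β ≈ 0.01

For Gamma(k, rate β): mean = k/β, variance = k/β², so CV = 1/√k.
CV = 0.73, hence k = 1/CV² = 1.88.
Then β = k/mean = 1.88/187 = 0.01.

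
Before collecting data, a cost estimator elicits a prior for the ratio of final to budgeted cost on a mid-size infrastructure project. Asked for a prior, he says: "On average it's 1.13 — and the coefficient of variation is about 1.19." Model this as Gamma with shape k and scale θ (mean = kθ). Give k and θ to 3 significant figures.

For Gamma(k, scale θ): mean = kθ, variance = kθ², so CV = 1/√k.
CV = 1.19, hence k = 1/CV² = 0.706.
Then θ = mean/k = 1.13/0.706 = 1.6.

k ≈ 0.706, θ ≈ 1.6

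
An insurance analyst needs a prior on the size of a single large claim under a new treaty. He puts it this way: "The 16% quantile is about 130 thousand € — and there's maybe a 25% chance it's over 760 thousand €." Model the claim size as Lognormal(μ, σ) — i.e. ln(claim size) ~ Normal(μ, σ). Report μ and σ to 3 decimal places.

If T ~ Lognormal(μ,σ) then ln T ~ Normal(μ,σ), so the p-quantile of ln T is μ + z_p·σ.
ln(130) = 4.868 and ln(760) = 6.633; z_{0.16} = -0.9945, z_{0.75} = 0.6745.
σ = (6.633 − 4.868)/(0.6745 − (-0.9945)) = 1.058.
μ = 4.868 − (-0.9945)·1.058 = 5.920.

μ ≈ 5.920, σ ≈ 1.058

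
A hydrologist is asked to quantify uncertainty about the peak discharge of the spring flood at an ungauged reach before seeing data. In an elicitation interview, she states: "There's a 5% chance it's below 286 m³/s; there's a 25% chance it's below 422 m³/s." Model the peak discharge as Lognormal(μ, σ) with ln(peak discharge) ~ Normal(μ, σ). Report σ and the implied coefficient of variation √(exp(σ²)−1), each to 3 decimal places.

If T ~ Lognormal(μ,σ) then ln T ~ Normal(μ,σ), so the p-quantile of ln T is μ + z_p·σ.
ln(286) = 5.656 and ln(422) = 6.045; z_{0.05} = -1.645, z_{0.25} = -0.6745.
σ = (6.045 − 5.656)/(-0.6745 − (-1.645)) = 0.401.
μ = 5.656 − (-1.645)·0.401 = 6.315.
CV = √(exp(σ²)−1) = √(exp(0.1607)−1) = 0.418.

σ ≈ 0.401, CV ≈ 0.418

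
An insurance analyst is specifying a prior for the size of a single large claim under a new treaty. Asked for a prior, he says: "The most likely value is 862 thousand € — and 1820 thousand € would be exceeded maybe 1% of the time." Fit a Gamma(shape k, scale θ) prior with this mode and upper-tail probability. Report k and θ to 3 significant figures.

Gamma(k,θ) with k>1 has mode (k−1)θ, so θ = 862/(k−1).
Need P(X < 1820) = 0.99 with θ tied to k this way. Start at k = 2, θ = 862: P(X<1820) ≈ 0.623.
Too low — raise k to concentrate. Iterating converges to k ≈ 9.7.
Then θ = 862/(9.7−1) ≈ 99.

k ≈ 9.7, θ ≈ 99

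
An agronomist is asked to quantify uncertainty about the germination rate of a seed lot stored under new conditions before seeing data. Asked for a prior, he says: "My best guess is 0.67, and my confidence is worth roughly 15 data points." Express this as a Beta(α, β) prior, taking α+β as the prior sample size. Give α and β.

α = 10.05, β = 4.95

Under the effective-sample-size interpretation, Beta(α, β) has prior mean α/(α+β) and prior sample size α+β.
So α+β = 15 and α/(α+β) = 0.67, giving α = 0.67·15 = 10.05 and β = 15 − 10.05 = 4.95.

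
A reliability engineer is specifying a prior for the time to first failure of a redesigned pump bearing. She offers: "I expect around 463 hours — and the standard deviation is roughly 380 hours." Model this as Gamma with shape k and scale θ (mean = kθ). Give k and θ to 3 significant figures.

For Gamma(k, scale θ): mean = kθ, variance = kθ², so CV = 1/√k.
CV = SD/mean = 380/463 = 0.8207, hence k = 1/CV² = 1.48.
Then θ = mean/k = 463/1.48 = 312.

k ≈ 1.48, θ ≈ 312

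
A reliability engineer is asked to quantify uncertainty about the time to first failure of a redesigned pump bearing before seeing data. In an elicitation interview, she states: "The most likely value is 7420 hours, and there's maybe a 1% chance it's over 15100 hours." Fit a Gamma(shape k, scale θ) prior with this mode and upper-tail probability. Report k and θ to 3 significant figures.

k ≈ 10.7, θ ≈ 765

Gamma(k,θ) with k>1 has mode (k−1)θ, so θ = 7420/(k−1).
Need P(X < 15100) = 0.99 with θ tied to k this way. Start at k = 2, θ = 7420: P(X<15100) ≈ 0.603.
Too low — raise k to concentrate. Iterating converges to k ≈ 10.7.
Then θ = 7420/(10.7−1) ≈ 765.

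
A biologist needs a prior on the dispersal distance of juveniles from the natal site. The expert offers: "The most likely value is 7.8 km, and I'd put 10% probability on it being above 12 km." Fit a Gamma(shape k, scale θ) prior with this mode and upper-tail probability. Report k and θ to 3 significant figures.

k ≈ 11.1, θ ≈ 0.775

Gamma(k,θ) with k>1 has mode (k−1)θ, so θ = 7.8/(k−1).
Need P(X < 12) = 0.9 with θ tied to k this way. Start at k = 2, θ = 7.8: P(X<12) ≈ 0.455.
Too low — raise k to concentrate. Iterating converges to k ≈ 11.1.
Then θ = 7.8/(11.1−1) ≈ 0.775.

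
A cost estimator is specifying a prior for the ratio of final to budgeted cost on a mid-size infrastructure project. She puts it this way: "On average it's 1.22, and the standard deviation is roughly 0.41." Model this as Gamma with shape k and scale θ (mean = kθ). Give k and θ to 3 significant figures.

For Gamma(k, scale θ): mean = kθ, variance = kθ², so CV = 1/√k.
CV = SD/mean = 0.41/1.22 = 0.3361, hence k = 1/CV² = 8.85.
Then θ = mean/k = 1.22/8.85 = 0.138.

k ≈ 8.85, θ ≈ 0.138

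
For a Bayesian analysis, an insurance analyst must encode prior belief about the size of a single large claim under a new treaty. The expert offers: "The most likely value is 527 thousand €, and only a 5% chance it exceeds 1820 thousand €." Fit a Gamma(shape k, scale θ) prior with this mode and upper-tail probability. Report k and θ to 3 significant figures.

k ≈ 2.69, θ ≈ 313

Gamma(k,θ) with k>1 has mode (k−1)θ, so θ = 527/(k−1).
Need P(X < 1820) = 0.95 with θ tied to k this way. Start at k = 2, θ = 527: P(X<1820) ≈ 0.859.
Too low — raise k to concentrate. Iterating converges to k ≈ 2.69.
Then θ = 527/(2.69−1) ≈ 313.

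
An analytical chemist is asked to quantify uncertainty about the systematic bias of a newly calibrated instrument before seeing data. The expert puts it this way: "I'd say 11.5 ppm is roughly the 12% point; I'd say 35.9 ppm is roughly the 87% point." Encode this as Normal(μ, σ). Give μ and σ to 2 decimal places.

For Normal(μ,σ), the p-quantile is μ + z_p·σ. Here z_{0.12} = -1.175, z_{0.87} = 1.126.
So 11.5 = μ − 1.175σ and 35.9 = μ + 1.126σ.
Subtracting: σ = (35.9 − 11.5)/(1.126 − (-1.175)) = 10.60.
Then μ = 11.5 − (-1.175)·10.60 = 23.96.

μ = 23.96, σ = 10.60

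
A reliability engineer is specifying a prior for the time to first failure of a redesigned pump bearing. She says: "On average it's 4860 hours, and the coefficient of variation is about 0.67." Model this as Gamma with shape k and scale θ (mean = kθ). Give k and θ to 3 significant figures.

For Gamma(k, scale θ): mean = kθ, variance = kθ², so CV = 1/√k.
CV = 0.67, hence k = 1/CV² = 2.23.
Then θ = mean/k = 4860/2.23 = 2180.

k ≈ 2.23, θ ≈ 2180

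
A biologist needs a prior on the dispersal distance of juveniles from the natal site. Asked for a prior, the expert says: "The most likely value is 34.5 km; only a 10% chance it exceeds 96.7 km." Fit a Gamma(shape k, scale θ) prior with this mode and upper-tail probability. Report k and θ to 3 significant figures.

Gamma(k,θ) with k>1 has mode (k−1)θ, so θ = 34.5/(k−1).
Need P(X < 96.7) = 0.9 with θ tied to k this way. Start at k = 2, θ = 34.5: P(X<96.7) ≈ 0.769.
Too low — raise k to concentrate. Iterating converges to k ≈ 2.8.
Then θ = 34.5/(2.8−1) ≈ 19.2.

k ≈ 2.8, θ ≈ 19.2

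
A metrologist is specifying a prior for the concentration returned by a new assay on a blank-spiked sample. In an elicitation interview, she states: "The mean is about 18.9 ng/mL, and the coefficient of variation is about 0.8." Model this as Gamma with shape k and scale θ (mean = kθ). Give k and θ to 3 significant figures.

k ≈ 1.56, θ ≈ 12.1

For Gamma(k, scale θ): mean = kθ, variance = kθ², so CV = 1/√k.
CV = 0.8, hence k = 1/CV² = 1.56.
Then θ = mean/k = 18.9/1.56 = 12.1.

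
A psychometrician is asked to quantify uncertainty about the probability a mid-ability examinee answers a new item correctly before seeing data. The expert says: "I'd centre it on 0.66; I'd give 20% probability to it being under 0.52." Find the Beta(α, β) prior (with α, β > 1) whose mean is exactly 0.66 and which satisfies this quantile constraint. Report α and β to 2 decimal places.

α ≈ 5.08, β ≈ 2.61

With mean 0.66 fixed, write α = 0.66s, β = 0.34s where s = α+β.
Need P(θ < 0.52) = 0.2 under Beta(0.66s, 0.34s). Normal approximation: (q−m)/√(m(1−m)/s) ≈ z_{0.2} = -0.842, so s ≈ 0.66·0.34·(-0.842)²/(0.52−0.66)² = 8.1.
At s = 8.1: P(θ<0.52) ≈ 0.195. Adjusting to match 0.2 gives s ≈ 7.69.
So α = 0.66·7.69 ≈ 5.08, β = 0.34·7.69 ≈ 2.61.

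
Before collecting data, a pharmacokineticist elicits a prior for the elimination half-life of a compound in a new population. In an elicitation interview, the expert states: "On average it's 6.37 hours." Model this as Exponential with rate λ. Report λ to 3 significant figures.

λ ≈ 0.157

Exponential mean = 1/λ, so λ = 1/6.37 = 0.157.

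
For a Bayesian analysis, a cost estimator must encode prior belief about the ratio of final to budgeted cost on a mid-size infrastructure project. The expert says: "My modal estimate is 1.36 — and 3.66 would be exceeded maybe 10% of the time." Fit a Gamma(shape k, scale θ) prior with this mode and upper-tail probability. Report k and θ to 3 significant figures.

Gamma(k,θ) with k>1 has mode (k−1)θ, so θ = 1.36/(k−1).
Need P(X < 3.66) = 0.9 with θ tied to k this way. Start at k = 2, θ = 1.36: P(X<3.66) ≈ 0.750.
Too low — raise k to concentrate. Iterating converges to k ≈ 2.95.
Then θ = 1.36/(2.95−1) ≈ 0.696.

k ≈ 2.95, θ ≈ 0.696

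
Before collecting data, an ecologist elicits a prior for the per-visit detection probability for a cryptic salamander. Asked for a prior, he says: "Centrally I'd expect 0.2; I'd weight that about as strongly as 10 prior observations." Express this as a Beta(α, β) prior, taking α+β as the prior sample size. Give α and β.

Under the effective-sample-size interpretation, Beta(α, β) has prior mean α/(α+β) and prior sample size α+β.
So α+β = 10 and α/(α+β) = 0.2, giving α = 0.2·10 = 2 and β = 10 − 2 = 8.

α = 2, β = 8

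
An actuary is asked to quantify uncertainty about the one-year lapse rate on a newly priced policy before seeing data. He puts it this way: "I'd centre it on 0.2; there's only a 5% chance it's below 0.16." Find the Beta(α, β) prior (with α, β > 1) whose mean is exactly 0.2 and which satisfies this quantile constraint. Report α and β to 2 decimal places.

With mean 0.2 fixed, write α = 0.2s, β = 0.8s where s = α+β.
Need P(θ < 0.16) = 0.05 under Beta(0.2s, 0.8s). Normal approximation: (q−m)/√(m(1−m)/s) ≈ z_{0.05} = -1.64, so s ≈ 0.2·0.8·(-1.64)²/(0.16−0.2)² = 270.6.
At s = 270.6: P(θ<0.16) ≈ 0.044. Adjusting to match 0.05 gives s ≈ 251.69.
So α = 0.2·251.69 ≈ 50.34, β = 0.8·251.69 ≈ 201.35.

α ≈ 50.34, β ≈ 201.35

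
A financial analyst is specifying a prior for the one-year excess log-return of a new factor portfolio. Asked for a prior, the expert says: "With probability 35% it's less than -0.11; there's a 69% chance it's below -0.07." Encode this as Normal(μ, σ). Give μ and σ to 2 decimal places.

μ = -0.09, σ = 0.05

For Normal(μ,σ), the p-quantile is μ + z_p·σ. Here z_{0.35} = -0.3853, z_{0.69} = 0.4959.
So -0.11 = μ − 0.3853σ and -0.07 = μ + 0.4959σ.
Subtracting: σ = (-0.07 − -0.11)/(0.4959 − (-0.3853)) = 0.05.
Then μ = -0.11 − (-0.3853)·0.05 = -0.09.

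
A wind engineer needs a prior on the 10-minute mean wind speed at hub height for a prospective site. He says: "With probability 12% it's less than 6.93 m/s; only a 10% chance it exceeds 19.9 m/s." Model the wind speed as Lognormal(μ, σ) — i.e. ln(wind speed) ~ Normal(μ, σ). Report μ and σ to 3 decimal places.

If T ~ Lognormal(μ,σ) then ln T ~ Normal(μ,σ), so the p-quantile of ln T is μ + z_p·σ.
ln(6.93) = 1.936 and ln(19.9) = 2.991; z_{0.12} = -1.175, z_{0.9} = 1.282.
σ = (2.991 − 1.936)/(1.282 − (-1.175)) = 0.429.
μ = 1.936 − (-1.175)·0.429 = 2.440.

μ ≈ 2.440, σ ≈ 0.429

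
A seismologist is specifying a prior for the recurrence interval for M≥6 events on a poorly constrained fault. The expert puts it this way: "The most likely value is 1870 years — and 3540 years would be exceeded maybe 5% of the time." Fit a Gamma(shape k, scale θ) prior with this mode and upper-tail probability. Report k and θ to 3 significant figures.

Gamma(k,θ) with k>1 has mode (k−1)θ, so θ = 1870/(k−1).
Need P(X < 3540) = 0.95 with θ tied to k this way. Start at k = 2, θ = 1870: P(X<3540) ≈ 0.564.
Too low — raise k to concentrate. Iterating converges to k ≈ 7.83.
Then θ = 1870/(7.83−1) ≈ 274.

k ≈ 7.83, θ ≈ 274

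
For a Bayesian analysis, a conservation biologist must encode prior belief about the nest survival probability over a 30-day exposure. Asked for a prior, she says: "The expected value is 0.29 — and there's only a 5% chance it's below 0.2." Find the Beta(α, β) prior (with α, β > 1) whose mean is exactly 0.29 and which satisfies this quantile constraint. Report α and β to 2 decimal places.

With mean 0.29 fixed, write α = 0.29s, β = 0.71s where s = α+β.
Need P(θ < 0.2) = 0.05 under Beta(0.29s, 0.71s). Normal approximation: (q−m)/√(m(1−m)/s) ≈ z_{0.05} = -1.64, so s ≈ 0.29·0.71·(-1.64)²/(0.2−0.29)² = 68.8.
At s = 68.8: P(θ<0.2) ≈ 0.041. Adjusting to match 0.05 gives s ≈ 62.14.
So α = 0.29·62.14 ≈ 18.02, β = 0.71·62.14 ≈ 44.12.

α ≈ 18.02, β ≈ 44.12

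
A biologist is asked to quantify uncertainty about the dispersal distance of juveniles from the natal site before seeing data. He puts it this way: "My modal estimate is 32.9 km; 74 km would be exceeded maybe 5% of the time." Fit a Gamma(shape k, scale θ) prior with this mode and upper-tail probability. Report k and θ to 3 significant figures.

k ≈ 5.18, θ ≈ 7.87

Gamma(k,θ) with k>1 has mode (k−1)θ, so θ = 32.9/(k−1).
Need P(X < 74) = 0.95 with θ tied to k this way. Start at k = 2, θ = 32.9: P(X<74) ≈ 0.657.
Too low — raise k to concentrate. Iterating converges to k ≈ 5.18.
Then θ = 32.9/(5.18−1) ≈ 7.87.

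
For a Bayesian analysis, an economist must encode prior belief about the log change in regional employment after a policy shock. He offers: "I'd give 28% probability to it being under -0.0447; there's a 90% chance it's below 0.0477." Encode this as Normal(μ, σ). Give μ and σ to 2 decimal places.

The p-quantile of Normal(μ,σ) is μ + z_p·σ, with z_{0.28} = -0.5828 and z_{0.9} = 1.282.
Eliminate σ: μ = (z₂·x₁ − z₁·x₂)/(z₂ − z₁) = (1.282·-0.0447 − (-0.5828)·0.0477)/1.864 = -0.02.
Then σ = (x₂ − x₁)/(z₂ − z₁) = (0.0477 − -0.0447)/1.864 = 0.05.

μ = -0.02, σ = 0.05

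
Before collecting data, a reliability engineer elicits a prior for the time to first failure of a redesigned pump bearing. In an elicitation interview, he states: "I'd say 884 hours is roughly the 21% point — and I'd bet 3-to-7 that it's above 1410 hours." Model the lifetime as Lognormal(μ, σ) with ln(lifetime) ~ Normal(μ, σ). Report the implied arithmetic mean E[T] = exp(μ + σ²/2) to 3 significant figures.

E[T] ≈ 1250 hours

If T ~ Lognormal(μ,σ) then ln T ~ Normal(μ,σ), so the p-quantile of ln T is μ + z_p·σ.
ln(884) = 6.784 and ln(1410) = 7.251; z_{0.21} = -0.8064, z_{0.7} = 0.5244.
σ = (7.251 − 6.784)/(0.5244 − (-0.8064)) = 0.351.
μ = 6.784 − (-0.8064)·0.351 = 7.067.
E[T] = exp(μ + σ²/2) = exp(7.067 + 0.0615) = 1250 hours.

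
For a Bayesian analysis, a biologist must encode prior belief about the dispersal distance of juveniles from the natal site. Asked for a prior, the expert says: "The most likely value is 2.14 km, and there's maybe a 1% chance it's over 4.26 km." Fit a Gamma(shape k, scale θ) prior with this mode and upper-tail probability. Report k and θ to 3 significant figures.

Gamma(k,θ) with k>1 has mode (k−1)θ, so θ = 2.14/(k−1).
Need P(X < 4.26) = 0.99 with θ tied to k this way. Start at k = 2, θ = 2.14: P(X<4.26) ≈ 0.591.
Too low — raise k to concentrate. Iterating converges to k ≈ 11.4.
Then θ = 2.14/(11.4−1) ≈ 0.206.

k ≈ 11.4, θ ≈ 0.206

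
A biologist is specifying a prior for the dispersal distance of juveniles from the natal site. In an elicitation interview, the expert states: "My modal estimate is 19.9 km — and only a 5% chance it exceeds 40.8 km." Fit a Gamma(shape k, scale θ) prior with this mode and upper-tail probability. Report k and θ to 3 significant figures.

Gamma(k,θ) with k>1 has mode (k−1)θ, so θ = 19.9/(k−1).
Need P(X < 40.8) = 0.95 with θ tied to k this way. Start at k = 2, θ = 19.9: P(X<40.8) ≈ 0.607.
Too low — raise k to concentrate. Iterating converges to k ≈ 6.37.
Then θ = 19.9/(6.37−1) ≈ 3.71.

k ≈ 6.37, θ ≈ 3.71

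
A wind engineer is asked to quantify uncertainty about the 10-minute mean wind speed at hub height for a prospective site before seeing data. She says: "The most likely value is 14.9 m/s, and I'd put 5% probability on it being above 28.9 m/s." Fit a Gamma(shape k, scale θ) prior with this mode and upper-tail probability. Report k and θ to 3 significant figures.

k ≈ 7.33, θ ≈ 2.36

Gamma(k,θ) with k>1 has mode (k−1)θ, so θ = 14.9/(k−1).
Need P(X < 28.9) = 0.95 with θ tied to k this way. Start at k = 2, θ = 14.9: P(X<28.9) ≈ 0.577.
Too low — raise k to concentrate. Iterating converges to k ≈ 7.33.
Then θ = 14.9/(7.33−1) ≈ 2.36.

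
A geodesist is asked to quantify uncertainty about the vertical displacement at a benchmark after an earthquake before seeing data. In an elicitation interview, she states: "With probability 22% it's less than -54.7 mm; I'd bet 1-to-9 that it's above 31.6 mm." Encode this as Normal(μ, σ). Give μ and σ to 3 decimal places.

μ = -22.252, σ = 42.021

For Normal(μ,σ), the p-quantile is μ + z_p·σ. Here z_{0.22} = -0.7722, z_{0.9} = 1.282.
So -54.7 = μ − 0.7722σ and 31.6 = μ + 1.282σ.
Subtracting: σ = (31.6 − -54.7)/(1.282 − (-0.7722)) = 42.021.
Then μ = -54.7 − (-0.7722)·42.021 = -22.252.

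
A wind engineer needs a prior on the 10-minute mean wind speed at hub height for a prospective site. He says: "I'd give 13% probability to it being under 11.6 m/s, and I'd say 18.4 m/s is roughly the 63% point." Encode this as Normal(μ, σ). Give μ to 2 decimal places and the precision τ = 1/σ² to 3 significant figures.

The p-quantile of Normal(μ,σ) is μ + z_p·σ, with z_{0.13} = -1.126 and z_{0.63} = 0.3319.
Eliminate σ: μ = (z₂·x₁ − z₁·x₂)/(z₂ − z₁) = (0.3319·11.6 − (-1.126)·18.4)/1.458 = 16.85.
Then σ = (x₂ − x₁)/(z₂ − z₁) = (18.4 − 11.6)/1.458 = 4.66.
Precision τ = 1/σ² = 1/4.663² = 0.046.

μ = 16.85, τ = 0.046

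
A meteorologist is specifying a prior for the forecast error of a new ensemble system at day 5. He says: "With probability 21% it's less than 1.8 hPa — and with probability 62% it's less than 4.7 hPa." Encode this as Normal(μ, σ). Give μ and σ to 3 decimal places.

The p-quantile of Normal(μ,σ) is μ + z_p·σ, with z_{0.21} = -0.8064 and z_{0.62} = 0.3055.
Eliminate σ: μ = (z₂·x₁ − z₁·x₂)/(z₂ − z₁) = (0.3055·1.8 − (-0.8064)·4.7)/1.112 = 3.903.
Then σ = (x₂ − x₁)/(z₂ − z₁) = (4.7 − 1.8)/1.112 = 2.608.

μ = 3.903, σ = 2.608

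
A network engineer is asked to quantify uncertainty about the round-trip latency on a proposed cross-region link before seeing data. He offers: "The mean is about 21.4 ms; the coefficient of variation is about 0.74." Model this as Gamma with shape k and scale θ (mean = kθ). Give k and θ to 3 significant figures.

For Gamma(k, scale θ): mean = kθ, variance = kθ², so CV = 1/√k.
CV = 0.74, hence k = 1/CV² = 1.83.
Then θ = mean/k = 21.4/1.83 = 11.7.

k ≈ 1.83, θ ≈ 11.7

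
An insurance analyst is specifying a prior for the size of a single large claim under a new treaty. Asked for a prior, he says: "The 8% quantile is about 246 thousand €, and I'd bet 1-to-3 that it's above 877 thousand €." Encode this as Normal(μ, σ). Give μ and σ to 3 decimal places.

For Normal(μ,σ), the p-quantile is μ + z_p·σ. Here z_{0.08} = -1.405, z_{0.75} = 0.6745.
So 246 = μ − 1.405σ and 877 = μ + 0.6745σ.
Subtracting: σ = (877 − 246)/(0.6745 − (-1.405)) = 303.429.
Then μ = 246 − (-1.405)·303.429 = 672.340.

μ = 672.340, σ = 303.429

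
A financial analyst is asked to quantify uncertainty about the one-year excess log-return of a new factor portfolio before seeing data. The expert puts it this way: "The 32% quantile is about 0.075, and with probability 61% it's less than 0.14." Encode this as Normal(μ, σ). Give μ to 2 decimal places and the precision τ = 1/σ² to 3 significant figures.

μ = 0.12, τ = 132

The p-quantile of Normal(μ,σ) is μ + z_p·σ, with z_{0.32} = -0.4677 and z_{0.61} = 0.2793.
Eliminate σ: μ = (z₂·x₁ − z₁·x₂)/(z₂ − z₁) = (0.2793·0.075 − (-0.4677)·0.14)/0.747 = 0.12.
Then σ = (x₂ − x₁)/(z₂ − z₁) = (0.14 − 0.075)/0.747 = 0.09.
Precision τ = 1/σ² = 1/0.08701² = 132.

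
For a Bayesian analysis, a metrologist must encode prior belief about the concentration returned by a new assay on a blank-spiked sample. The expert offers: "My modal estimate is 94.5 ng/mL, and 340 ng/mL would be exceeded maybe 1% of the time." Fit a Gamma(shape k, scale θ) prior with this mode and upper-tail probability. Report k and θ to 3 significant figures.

k ≈ 3.62, θ ≈ 36

Gamma(k,θ) with k>1 has mode (k−1)θ, so θ = 94.5/(k−1).
Need P(X < 340) = 0.99 with θ tied to k this way. Start at k = 2, θ = 94.5: P(X<340) ≈ 0.874.
Too low — raise k to concentrate. Iterating converges to k ≈ 3.62.
Then θ = 94.5/(3.62−1) ≈ 36.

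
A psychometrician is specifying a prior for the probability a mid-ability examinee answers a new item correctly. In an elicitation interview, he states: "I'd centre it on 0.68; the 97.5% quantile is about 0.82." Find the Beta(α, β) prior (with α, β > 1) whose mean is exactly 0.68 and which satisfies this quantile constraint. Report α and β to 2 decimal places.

With mean 0.68 fixed, write α = 0.68s, β = 0.32s where s = α+β.
Need P(θ < 0.82) = 0.975 under Beta(0.68s, 0.32s). Normal approximation: (q−m)/√(m(1−m)/s) ≈ z_{0.975} = 1.96, so s ≈ 0.68·0.32·(1.96)²/(0.82−0.68)² = 42.6.
At s = 42.6: P(θ<0.82) ≈ 0.984. Adjusting to match 0.975 gives s ≈ 35.83.
So α = 0.68·35.83 ≈ 24.36, β = 0.32·35.83 ≈ 11.46.

α ≈ 24.36, β ≈ 11.46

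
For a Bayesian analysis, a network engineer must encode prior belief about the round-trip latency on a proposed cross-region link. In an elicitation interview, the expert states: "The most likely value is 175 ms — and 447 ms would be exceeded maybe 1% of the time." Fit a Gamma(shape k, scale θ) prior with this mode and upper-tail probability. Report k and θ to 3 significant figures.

Gamma(k,θ) with k>1 has mode (k−1)θ, so θ = 175/(k−1).
Need P(X < 447) = 0.99 with θ tied to k this way. Start at k = 2, θ = 175: P(X<447) ≈ 0.724.
Too low — raise k to concentrate. Iterating converges to k ≈ 6.31.
Then θ = 175/(6.31−1) ≈ 32.9.

k ≈ 6.31, θ ≈ 32.9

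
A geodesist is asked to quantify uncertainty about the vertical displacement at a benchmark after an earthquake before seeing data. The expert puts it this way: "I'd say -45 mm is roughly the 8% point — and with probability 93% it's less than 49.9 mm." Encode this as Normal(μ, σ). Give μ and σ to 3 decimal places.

For Normal(μ,σ), the p-quantile is μ + z_p·σ. Here z_{0.08} = -1.405, z_{0.93} = 1.476.
So -45 = μ − 1.405σ and 49.9 = μ + 1.476σ.
Subtracting: σ = (49.9 − -45)/(1.476 − (-1.405)) = 32.942.
Then μ = -45 − (-1.405)·32.942 = 1.285.

μ = 1.285, σ = 32.942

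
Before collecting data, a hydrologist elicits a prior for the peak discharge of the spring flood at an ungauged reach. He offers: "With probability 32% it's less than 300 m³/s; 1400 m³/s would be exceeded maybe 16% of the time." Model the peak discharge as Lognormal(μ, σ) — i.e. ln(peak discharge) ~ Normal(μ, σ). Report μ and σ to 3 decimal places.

If T ~ Lognormal(μ,σ) then ln T ~ Normal(μ,σ), so the p-quantile of ln T is μ + z_p·σ.
ln(300) = 5.704 and ln(1400) = 7.244; z_{0.32} = -0.4677, z_{0.84} = 0.9945.
σ = (7.244 − 5.704)/(0.9945 − (-0.4677)) = 1.054.
μ = 5.704 − (-0.4677)·1.054 = 6.197.

μ ≈ 6.197, σ ≈ 1.054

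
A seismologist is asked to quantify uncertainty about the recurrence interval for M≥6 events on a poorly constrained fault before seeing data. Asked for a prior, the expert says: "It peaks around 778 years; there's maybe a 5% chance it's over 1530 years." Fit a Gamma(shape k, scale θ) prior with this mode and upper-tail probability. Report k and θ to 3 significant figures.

Gamma(k,θ) with k>1 has mode (k−1)θ, so θ = 778/(k−1).
Need P(X < 1530) = 0.95 with θ tied to k this way. Start at k = 2, θ = 778: P(X<1530) ≈ 0.585.
Too low — raise k to concentrate. Iterating converges to k ≈ 7.07.
Then θ = 778/(7.07−1) ≈ 128.

k ≈ 7.07, θ ≈ 128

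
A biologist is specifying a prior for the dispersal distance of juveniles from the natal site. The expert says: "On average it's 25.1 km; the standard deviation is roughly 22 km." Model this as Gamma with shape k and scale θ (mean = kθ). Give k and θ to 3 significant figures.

k ≈ 1.3, θ ≈ 19.3

For Gamma(k, scale θ): mean = kθ, variance = kθ², so CV = 1/√k.
CV = SD/mean = 22/25.1 = 0.8765, hence k = 1/CV² = 1.3.
Then θ = mean/k = 25.1/1.3 = 19.3.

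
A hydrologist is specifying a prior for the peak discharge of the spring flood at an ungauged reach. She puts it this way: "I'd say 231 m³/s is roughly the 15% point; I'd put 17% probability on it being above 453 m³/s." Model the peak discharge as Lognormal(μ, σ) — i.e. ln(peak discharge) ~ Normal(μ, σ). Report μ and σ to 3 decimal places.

μ ≈ 5.793, σ ≈ 0.338

If T ~ Lognormal(μ,σ) then ln T ~ Normal(μ,σ), so the p-quantile of ln T is μ + z_p·σ.
ln(231) = 5.442 and ln(453) = 6.116; z_{0.15} = -1.036, z_{0.83} = 0.9542.
σ = (6.116 − 5.442)/(0.9542 − (-1.036)) = 0.338.
μ = 5.442 − (-1.036)·0.338 = 5.793.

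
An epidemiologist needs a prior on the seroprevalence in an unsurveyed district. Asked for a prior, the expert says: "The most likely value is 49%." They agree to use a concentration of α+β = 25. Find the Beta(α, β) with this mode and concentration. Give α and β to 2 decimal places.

α = 12.27, β = 12.73

For α,β > 1 the Beta mode is (α−1)/(α+β−2). With α+β = 25, the mode is (α−1)/23.
Set (α−1)/23 = 0.49 → α = 1 + 0.49·23 = 12.27.
β = 25 − α = 12.73.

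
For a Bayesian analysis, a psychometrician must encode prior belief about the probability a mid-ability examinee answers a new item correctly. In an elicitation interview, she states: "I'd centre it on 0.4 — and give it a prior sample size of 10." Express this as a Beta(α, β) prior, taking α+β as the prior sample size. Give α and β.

α = 4, β = 6

Under the effective-sample-size interpretation, Beta(α, β) has prior mean α/(α+β) and prior sample size α+β.
So α+β = 10 and α/(α+β) = 0.4, giving α = 0.4·10 = 4 and β = 10 − 4 = 6.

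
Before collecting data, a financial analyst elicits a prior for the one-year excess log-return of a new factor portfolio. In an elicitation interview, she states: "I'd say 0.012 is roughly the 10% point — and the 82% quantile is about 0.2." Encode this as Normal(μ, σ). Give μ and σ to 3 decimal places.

The p-quantile of Normal(μ,σ) is μ + z_p·σ, with z_{0.1} = -1.282 and z_{0.82} = 0.9154.
Eliminate σ: μ = (z₂·x₁ − z₁·x₂)/(z₂ − z₁) = (0.9154·0.012 − (-1.282)·0.2)/2.197 = 0.122.
Then σ = (x₂ − x₁)/(z₂ − z₁) = (0.2 − 0.012)/2.197 = 0.086.

μ = 0.122, σ = 0.086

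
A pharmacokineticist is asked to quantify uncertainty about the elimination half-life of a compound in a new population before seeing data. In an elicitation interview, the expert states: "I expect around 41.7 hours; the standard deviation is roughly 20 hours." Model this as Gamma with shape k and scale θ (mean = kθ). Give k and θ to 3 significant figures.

k ≈ 4.35, θ ≈ 9.59

For Gamma(k, scale θ): mean = kθ, variance = kθ², so CV = 1/√k.
CV = SD/mean = 20/41.7 = 0.4796, hence k = 1/CV² = 4.35.
Then θ = mean/k = 41.7/4.35 = 9.59.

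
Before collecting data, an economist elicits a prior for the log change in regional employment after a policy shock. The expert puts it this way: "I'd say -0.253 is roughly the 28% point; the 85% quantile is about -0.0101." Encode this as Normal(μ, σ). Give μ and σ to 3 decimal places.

μ = -0.166, σ = 0.150

The p-quantile of Normal(μ,σ) is μ + z_p·σ, with z_{0.28} = -0.5828 and z_{0.85} = 1.036.
Eliminate σ: μ = (z₂·x₁ − z₁·x₂)/(z₂ − z₁) = (1.036·-0.253 − (-0.5828)·-0.0101)/1.619 = -0.166.
Then σ = (x₂ − x₁)/(z₂ − z₁) = (-0.0101 − -0.253)/1.619 = 0.150.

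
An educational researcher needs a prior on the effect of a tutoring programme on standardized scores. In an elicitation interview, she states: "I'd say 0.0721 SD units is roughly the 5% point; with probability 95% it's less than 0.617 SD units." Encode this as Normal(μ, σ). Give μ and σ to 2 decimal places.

The p-quantile of Normal(μ,σ) is μ + z_p·σ, with z_{0.05} = -1.645 and z_{0.95} = 1.645.
Eliminate σ: μ = (z₂·x₁ − z₁·x₂)/(z₂ − z₁) = (1.645·0.0721 − (-1.645)·0.617)/3.29 = 0.34.
Then σ = (x₂ − x₁)/(z₂ − z₁) = (0.617 − 0.0721)/3.29 = 0.17.

μ = 0.34, σ = 0.17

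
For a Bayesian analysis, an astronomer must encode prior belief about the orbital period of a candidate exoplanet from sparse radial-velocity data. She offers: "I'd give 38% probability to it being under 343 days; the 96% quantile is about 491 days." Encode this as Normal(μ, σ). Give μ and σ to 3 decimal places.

μ = 364.988, σ = 71.979

The p-quantile of Normal(μ,σ) is μ + z_p·σ, with z_{0.38} = -0.3055 and z_{0.96} = 1.751.
Eliminate σ: μ = (z₂·x₁ − z₁·x₂)/(z₂ − z₁) = (1.751·343 − (-0.3055)·491)/2.056 = 364.988.
Then σ = (x₂ − x₁)/(z₂ − z₁) = (491 − 343)/2.056 = 71.979.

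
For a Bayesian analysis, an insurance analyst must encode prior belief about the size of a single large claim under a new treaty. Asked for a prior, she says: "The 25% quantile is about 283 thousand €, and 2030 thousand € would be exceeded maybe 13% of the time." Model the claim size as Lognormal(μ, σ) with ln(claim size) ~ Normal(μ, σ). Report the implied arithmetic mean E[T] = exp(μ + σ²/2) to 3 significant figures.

If T ~ Lognormal(μ,σ) then ln T ~ Normal(μ,σ), so the p-quantile of ln T is μ + z_p·σ.
ln(283) = 5.645 and ln(2030) = 7.616; z_{0.25} = -0.6745, z_{0.87} = 1.126.
σ = (7.616 − 5.645)/(1.126 − (-0.6745)) = 1.094.
μ = 5.645 − (-0.6745)·1.094 = 6.383.
E[T] = exp(μ + σ²/2) = exp(6.383 + 0.5985) = 1080 thousand €.

E[T] ≈ 1080 thousand €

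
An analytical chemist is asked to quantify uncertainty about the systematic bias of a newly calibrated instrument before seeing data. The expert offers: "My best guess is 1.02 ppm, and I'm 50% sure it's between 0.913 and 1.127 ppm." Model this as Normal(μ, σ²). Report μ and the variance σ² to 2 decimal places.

A symmetric 50% interval runs μ ± z·σ with z = 0.6745.
Half-width = 0.107, so σ = 0.107/0.6745 = 0.159 and σ² = 0.03.
μ is the stated best guess, 1.02.

μ = 1.02, σ² = 0.03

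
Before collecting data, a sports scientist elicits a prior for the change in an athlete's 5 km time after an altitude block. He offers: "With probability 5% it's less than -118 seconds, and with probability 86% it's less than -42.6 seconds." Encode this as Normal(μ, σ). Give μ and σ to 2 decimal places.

For Normal(μ,σ), the p-quantile is μ + z_p·σ. Here z_{0.05} = -1.645, z_{0.86} = 1.08.
So -118 = μ − 1.645σ and -42.6 = μ + 1.08σ.
Subtracting: σ = (-42.6 − -118)/(1.08 − (-1.645)) = 27.67.
Then μ = -118 − (-1.645)·27.67 = -72.49.

μ = -72.49, σ = 27.67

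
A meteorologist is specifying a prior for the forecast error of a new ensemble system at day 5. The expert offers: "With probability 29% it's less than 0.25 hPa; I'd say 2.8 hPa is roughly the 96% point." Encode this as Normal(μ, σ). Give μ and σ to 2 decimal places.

μ = 0.86, σ = 1.11

For Normal(μ,σ), the p-quantile is μ + z_p·σ. Here z_{0.29} = -0.5534, z_{0.96} = 1.751.
So 0.25 = μ − 0.5534σ and 2.8 = μ + 1.751σ.
Subtracting: σ = (2.8 − 0.25)/(1.751 − (-0.5534)) = 1.11.
Then μ = 0.25 − (-0.5534)·1.11 = 0.86.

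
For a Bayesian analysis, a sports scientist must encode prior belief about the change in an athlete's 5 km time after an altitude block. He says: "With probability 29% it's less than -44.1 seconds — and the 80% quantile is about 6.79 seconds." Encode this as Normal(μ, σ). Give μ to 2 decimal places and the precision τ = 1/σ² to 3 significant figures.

For Normal(μ,σ), the p-quantile is μ + z_p·σ. Here z_{0.29} = -0.5534, z_{0.8} = 0.8416.
So -44.1 = μ − 0.5534σ and 6.79 = μ + 0.8416σ.
Subtracting: σ = (6.79 − -44.1)/(0.8416 − (-0.5534)) = 36.48.
Then μ = -44.1 − (-0.5534)·36.48 = -23.91.
Precision τ = 1/σ² = 1/36.48² = 0.000751.

μ = -23.91, τ = 0.000751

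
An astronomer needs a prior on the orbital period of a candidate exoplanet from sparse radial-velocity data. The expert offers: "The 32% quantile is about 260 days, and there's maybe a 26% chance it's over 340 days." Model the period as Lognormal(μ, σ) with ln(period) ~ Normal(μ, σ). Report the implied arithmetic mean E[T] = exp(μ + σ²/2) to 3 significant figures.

E[T] ≈ 300 days

If T ~ Lognormal(μ,σ) then ln T ~ Normal(μ,σ), so the p-quantile of ln T is μ + z_p·σ.
ln(260) = 5.561 and ln(340) = 5.829; z_{0.32} = -0.4677, z_{0.74} = 0.6433.
σ = (5.829 − 5.561)/(0.6433 − (-0.4677)) = 0.241.
μ = 5.561 − (-0.4677)·0.241 = 5.674.
E[T] = exp(μ + σ²/2) = exp(5.674 + 0.0291) = 300 days.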